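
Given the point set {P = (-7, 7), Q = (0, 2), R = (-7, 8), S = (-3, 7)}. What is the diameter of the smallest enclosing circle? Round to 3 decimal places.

By Welzl's lemma the MEC is supported by two points (diametrically opposite) or three points (on a circumcircle).
The farthest pair is Q–R with squared distance 85. The circle on this segment as diameter has centre (-3.5, 5) and r² = 85/4 = 21.25.
Check P: distance² to centre = 16.25 ≤ 21.25, so it lies inside.
All remaining points lie in this disk, and no smaller disk contains both endpoints, so this is the minimum enclosing circle.
Diameter = 2r = 2√(21.25) ≈ 9.220.

9.220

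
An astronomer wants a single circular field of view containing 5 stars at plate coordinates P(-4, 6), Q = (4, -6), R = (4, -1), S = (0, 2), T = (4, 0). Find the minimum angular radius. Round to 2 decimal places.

7.21

A smallest enclosing disk is always determined by at most three of the input points on its boundary.
The farthest pair is P–Q with squared distance 208. The circle on this segment as diameter has centre (0, 0) and r² = 208/4 = 52.
Check R: distance² to centre = 17 ≤ 52, so it lies inside.
All remaining points lie in this disk, and no smaller disk contains both endpoints, so this is the minimum enclosing circle.
r = √52 ≈ 7.21.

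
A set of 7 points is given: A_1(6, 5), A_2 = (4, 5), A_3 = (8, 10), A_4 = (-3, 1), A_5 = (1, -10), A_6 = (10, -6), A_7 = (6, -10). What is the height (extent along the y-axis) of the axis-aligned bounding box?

max y = 10, min y = -10, so height = 20.

20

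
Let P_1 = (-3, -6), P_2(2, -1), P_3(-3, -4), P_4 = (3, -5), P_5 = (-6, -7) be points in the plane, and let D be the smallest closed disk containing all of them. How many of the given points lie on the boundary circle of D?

The minimum enclosing circle is determined by three boundary points: P_2, P_4, P_5.
Their circumcentre is (-73/38, -78/19) with r² = 36125/1444.
The farthest remaining point P_1 is at distance² 6865/1444 ≤ 36125/1444.
The points at distance exactly r from the centre are P_2, P_4, P_5 — 3 points.

3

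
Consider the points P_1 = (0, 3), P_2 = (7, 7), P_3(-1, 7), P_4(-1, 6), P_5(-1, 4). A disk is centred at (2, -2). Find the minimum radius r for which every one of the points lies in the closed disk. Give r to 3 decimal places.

The required radius is the distance from (2, -2) to the farthest point.
Squared distances: 29, 106, 90, 73, 45.
Maximum is 106, attained at P_2.
r = √106 ≈ 10.296.

10.296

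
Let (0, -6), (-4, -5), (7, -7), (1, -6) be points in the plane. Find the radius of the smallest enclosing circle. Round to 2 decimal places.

The minimum enclosing circle of a finite set is fixed by two of the points (as a diameter) or three (as a circumcircle).
The farthest pair is (-4, -5)–(7, -7) with squared distance 125. The circle on this segment as diameter has centre (1.5, -6) and r² = 125/4 = 31.25.
Check (0, -6): distance² to centre = 2.25 ≤ 31.25, so it lies inside.
All remaining points lie in this disk, and no smaller disk contains both endpoints, so this is the minimum enclosing circle.
r = √(31.25) ≈ 5.59.

5.59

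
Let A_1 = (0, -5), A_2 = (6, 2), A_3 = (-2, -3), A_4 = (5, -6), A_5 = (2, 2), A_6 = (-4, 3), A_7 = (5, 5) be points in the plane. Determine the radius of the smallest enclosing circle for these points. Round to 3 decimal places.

The minimum enclosing circle is determined by three boundary points: A_4, A_6, A_7.
Their circumcentre is (1.5, -0.5) with r² = 42.5.
The farthest remaining point A_2 is at distance² 26.5 ≤ 42.5.
r = √(42.5) ≈ 6.519.

6.519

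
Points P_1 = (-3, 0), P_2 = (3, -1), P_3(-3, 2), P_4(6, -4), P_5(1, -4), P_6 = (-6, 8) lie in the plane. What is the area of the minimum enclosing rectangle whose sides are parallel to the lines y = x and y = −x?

60

In coordinates u = x + y, v = x − y the rectangle is axis-aligned; the map (x,y)→(u,v) scales areas by 2.
u-values: -3, 2, -1, 2, -3, 2; range = 2 − (-3) = 5.
v-values: -3, 4, -5, 10, 5, -14; range = 10 − (-14) = 24.
Area = (5 × 24) / 2 = 60.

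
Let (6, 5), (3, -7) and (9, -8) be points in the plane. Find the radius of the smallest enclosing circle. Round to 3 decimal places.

Call the three points A, B, C in the order given.
Side lengths²: AB² = 153, AC² = 178, BC² = 37.
Since AC² = 178 < 153 + 37 = 190, the triangle is acute, so the smallest enclosing circle is the circumcircle.
Circumcentre = (6.98, -1.62), r² = 44.7848.
r = √(44.7848) ≈ 6.692.

6.692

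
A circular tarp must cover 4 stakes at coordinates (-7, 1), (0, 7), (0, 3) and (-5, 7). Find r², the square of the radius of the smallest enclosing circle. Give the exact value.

The minimum enclosing circle of a finite set is fixed by two of the points (as a diameter) or three (as a circumcircle).
The farthest pair is (-7, 1)–(0, 7) with squared distance 85. The circle on this segment as diameter has centre (-3.5, 4) and r² = 85/4 = 21.25.
Check (0, 3): distance² to centre = 13.25 ≤ 21.25, so it lies inside.
All remaining points lie in this disk, and no smaller disk contains both endpoints, so this is the minimum enclosing circle.

21.25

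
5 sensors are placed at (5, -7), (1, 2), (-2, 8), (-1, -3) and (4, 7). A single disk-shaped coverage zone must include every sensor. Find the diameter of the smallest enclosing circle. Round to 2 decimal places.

16.55

By Welzl's lemma the MEC is supported by two points (diametrically opposite) or three points (on a circumcircle).
The farthest pair is (5, -7)–(-2, 8) with squared distance 274. The circle on this segment as diameter has centre (1.5, 0.5) and r² = 274/4 = 68.5.
Check (1, 2): distance² to centre = 2.5 ≤ 68.5, so it lies inside.
All remaining points lie in this disk, and no smaller disk contains both endpoints, so this is the minimum enclosing circle.
Diameter = 2r = 2√(68.5) ≈ 16.55.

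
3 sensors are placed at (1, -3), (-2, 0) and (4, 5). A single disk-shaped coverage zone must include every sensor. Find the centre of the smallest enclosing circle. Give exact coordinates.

Call the three points A, B, C in the order given.
Side lengths²: AB² = 18, AC² = 73, BC² = 61.
Since AC² = 73 < 61 + 18 = 79, the triangle is acute, so the smallest enclosing circle is the circumcircle.
Circumcentre = (47/22, 25/22), r² = 4453/242.
Centre = (47/22, 25/22).

(47/22, 25/22)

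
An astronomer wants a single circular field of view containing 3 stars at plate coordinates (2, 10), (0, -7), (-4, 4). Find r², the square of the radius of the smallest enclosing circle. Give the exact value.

Call the three points A, B, C in the order given.
Side lengths²: AB² = 293, AC² = 72, BC² = 137.
Since AB² = 293 ≥ 137 + 72 = 209, the angle opposite AB is not acute, so the smallest enclosing circle has AB as diameter.
Centre = midpoint of AB = (1, 1.5), r² = 293/4 = 73.25.

73.25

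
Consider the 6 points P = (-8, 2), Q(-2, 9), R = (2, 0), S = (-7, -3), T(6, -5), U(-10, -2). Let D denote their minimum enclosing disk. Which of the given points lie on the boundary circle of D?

Q, T, U

A smallest enclosing disk is always determined by at most three of the input points on its boundary.
The minimum enclosing circle is determined by three boundary points: Q, T, U.
Their circumcentre is (-1.325, 0.1) with r² = 79.665625.
The farthest remaining point P is at distance² 48.165625 ≤ 79.665625.
The points at distance exactly r from the centre are Q, T, U — 3 points.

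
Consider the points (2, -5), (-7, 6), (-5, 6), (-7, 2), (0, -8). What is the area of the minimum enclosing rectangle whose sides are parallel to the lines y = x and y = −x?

In coordinates u = x + y, v = x − y the rectangle is axis-aligned; the map (x,y)→(u,v) scales areas by 2.
u-values: -3, -1, 1, -5, -8; range = 1 − (-8) = 9.
v-values: 7, -13, -11, -9, 8; range = 8 − (-13) = 21.
Area = (9 × 21) / 2 = 94.5.

94.5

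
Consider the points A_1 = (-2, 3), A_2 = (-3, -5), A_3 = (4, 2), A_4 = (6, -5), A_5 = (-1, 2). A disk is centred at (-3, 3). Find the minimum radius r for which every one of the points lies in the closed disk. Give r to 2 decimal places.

12.04

The required radius is the distance from (-3, 3) to the farthest point.
Squared distances: 1, 64, 50, 145, 5.
Maximum is 145, attained at A_4.
r = √145 ≈ 12.04.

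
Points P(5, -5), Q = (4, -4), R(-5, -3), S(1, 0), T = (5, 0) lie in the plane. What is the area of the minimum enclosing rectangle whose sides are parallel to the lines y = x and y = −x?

In coordinates u = x + y, v = x − y the rectangle is axis-aligned; the map (x,y)→(u,v) scales areas by 2.
u-values: 0, 0, -8, 1, 5; range = 5 − (-8) = 13.
v-values: 10, 8, -2, 1, 5; range = 10 − (-2) = 12.
Area = (13 × 12) / 2 = 78.

78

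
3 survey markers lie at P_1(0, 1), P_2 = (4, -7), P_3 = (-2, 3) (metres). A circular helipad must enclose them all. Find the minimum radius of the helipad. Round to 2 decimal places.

5.83

Side lengths²: P_1P_2² = 80, P_1P_3² = 8, P_2P_3² = 136.
Since P_2P_3² = 136 ≥ 80 + 8 = 88, the angle opposite P_2P_3 is not acute, so the smallest enclosing circle has P_2P_3 as diameter.
Centre = midpoint of P_2P_3 = (1, -2), r² = 136/4 = 34.
r = √34 ≈ 5.83.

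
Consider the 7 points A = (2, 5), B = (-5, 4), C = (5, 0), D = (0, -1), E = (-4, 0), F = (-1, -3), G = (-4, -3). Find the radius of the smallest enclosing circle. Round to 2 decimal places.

By Welzl's lemma the MEC is supported by two points (diametrically opposite) or three points (on a circumcircle).
The minimum enclosing circle is determined by three boundary points: B, C, G.
Their circumcentre is (-4/11, 12/11) with r² = 3625/121.
The farthest remaining point A is at distance² 2525/121 ≤ 3625/121.
r = √(3625/121) ≈ 5.47.

5.47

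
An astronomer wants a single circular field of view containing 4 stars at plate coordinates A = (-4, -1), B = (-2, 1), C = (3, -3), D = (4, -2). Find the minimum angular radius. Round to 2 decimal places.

4.03

By Welzl's lemma the MEC is supported by two points (diametrically opposite) or three points (on a circumcircle).
The farthest pair is A–D with squared distance 65. The circle on this segment as diameter has centre (0, -1.5) and r² = 65/4 = 16.25.
Check B: distance² to centre = 10.25 ≤ 16.25, so it lies inside.
All remaining points lie in this disk, and no smaller disk contains both endpoints, so this is the minimum enclosing circle.
r = √(16.25) ≈ 4.03.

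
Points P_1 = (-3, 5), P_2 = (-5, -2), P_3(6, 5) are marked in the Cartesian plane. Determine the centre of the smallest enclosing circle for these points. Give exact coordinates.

(0.5, 1.5)

Side lengths²: P_1P_2² = 53, P_1P_3² = 81, P_2P_3² = 170.
Since P_2P_3² = 170 ≥ 81 + 53 = 134, the angle opposite P_2P_3 is not acute, so the smallest enclosing circle has P_2P_3 as diameter.
Centre = midpoint of P_2P_3 = (0.5, 1.5), r² = 170/4 = 42.5.
Centre = (0.5, 1.5).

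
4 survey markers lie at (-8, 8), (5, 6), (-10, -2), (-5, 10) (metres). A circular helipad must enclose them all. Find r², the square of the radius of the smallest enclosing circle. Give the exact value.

72.25

By Welzl's lemma the MEC is supported by two points (diametrically opposite) or three points (on a circumcircle).
The farthest pair is (5, 6)–(-10, -2) with squared distance 289. The circle on this segment as diameter has centre (-2.5, 2) and r² = 289/4 = 72.25.
Check (-8, 8): distance² to centre = 66.25 ≤ 72.25, so it lies inside.
All remaining points lie in this disk, and no smaller disk contains both endpoints, so this is the minimum enclosing circle.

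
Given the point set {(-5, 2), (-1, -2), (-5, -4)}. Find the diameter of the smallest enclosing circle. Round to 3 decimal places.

6.325

Call the three points A, B, C in the order given.
Side lengths²: AB² = 32, AC² = 36, BC² = 20.
Since AC² = 36 < 32 + 20 = 52, the triangle is acute, so the smallest enclosing circle is the circumcircle.
Circumcentre = (-4, -1), r² = 10.
Diameter = 2r = 2√10 ≈ 6.325.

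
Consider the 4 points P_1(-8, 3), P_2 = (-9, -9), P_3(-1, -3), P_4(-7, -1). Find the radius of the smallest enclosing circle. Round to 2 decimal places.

6.17

The minimum enclosing circle of a finite set is fixed by two of the points (as a diameter) or three (as a circumcircle).
The minimum enclosing circle is determined by three boundary points: P_1, P_2, P_3.
Their circumcentre is (-43/6, -28/9) with r² = 12325/324.
The farthest remaining point P_4 is at distance² 1453/324 ≤ 12325/324.
r = √(12325/324) ≈ 6.17.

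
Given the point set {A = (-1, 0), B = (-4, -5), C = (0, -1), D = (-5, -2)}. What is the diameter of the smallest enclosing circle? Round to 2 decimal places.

5.83

The farthest pair is A–B with squared distance 34. The circle on this segment as diameter has centre (-2.5, -2.5) and r² = 34/4 = 8.5.
Check C: distance² to centre = 8.5 ≤ 8.5, so it lies inside.
All remaining points lie in this disk, and no smaller disk contains both endpoints, so this is the minimum enclosing circle.
Diameter = 2r = 2√(8.5) ≈ 5.83.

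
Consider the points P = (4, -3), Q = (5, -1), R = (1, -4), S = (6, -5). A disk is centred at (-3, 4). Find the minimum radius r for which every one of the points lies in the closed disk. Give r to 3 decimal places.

The required radius is the distance from (-3, 4) to the farthest point.
Squared distances: 98, 89, 80, 162.
Maximum is 162, attained at S.
r = √162 ≈ 12.728.

12.728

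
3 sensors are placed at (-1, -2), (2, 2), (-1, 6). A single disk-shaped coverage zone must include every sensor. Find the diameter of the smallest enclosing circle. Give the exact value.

Call the three points A, B, C in the order given.
Side lengths²: AB² = 25, AC² = 64, BC² = 25.
Since AC² = 64 ≥ 25 + 25 = 50, the angle opposite AC is not acute, so the smallest enclosing circle has AC as diameter.
Centre = midpoint of AC = (-1, 2), r² = 64/4 = 16.
Diameter = 2r = 2√16 = 8.

8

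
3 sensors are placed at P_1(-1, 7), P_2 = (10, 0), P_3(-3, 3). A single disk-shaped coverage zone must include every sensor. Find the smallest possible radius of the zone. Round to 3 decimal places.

Side lengths²: P_1P_2² = 170, P_1P_3² = 20, P_2P_3² = 178.
Since P_2P_3² = 178 < 170 + 20 = 190, the triangle is acute, so the smallest enclosing circle is the circumcircle.
Circumcentre = (106/29, 63/29), r² = 37825/841.
r = √(37825/841) ≈ 6.706.

6.706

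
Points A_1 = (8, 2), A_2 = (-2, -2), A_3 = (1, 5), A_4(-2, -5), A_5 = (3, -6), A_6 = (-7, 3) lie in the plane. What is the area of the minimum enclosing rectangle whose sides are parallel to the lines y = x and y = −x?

161.5

In coordinates u = x + y, v = x − y the rectangle is axis-aligned; the map (x,y)→(u,v) scales areas by 2.
u-values: 10, -4, 6, -7, -3, -4; range = 10 − (-7) = 17.
v-values: 6, 0, -4, 3, 9, -10; range = 9 − (-10) = 19.
Area = (17 × 19) / 2 = 161.5.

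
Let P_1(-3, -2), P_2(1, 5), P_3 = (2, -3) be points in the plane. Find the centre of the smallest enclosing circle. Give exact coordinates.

(1/6, 5/6)

Side lengths²: P_1P_2² = 65, P_1P_3² = 26, P_2P_3² = 65.
Since P_2P_3² = 65 < 65 + 26 = 91, the triangle is acute, so the smallest enclosing circle is the circumcircle.
Circumcentre = (1/6, 5/6), r² = 325/18.
Centre = (1/6, 5/6).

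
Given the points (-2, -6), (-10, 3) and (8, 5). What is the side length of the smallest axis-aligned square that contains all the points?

The bounding box has width 18 and height 11.
An axis-aligned square enclosing the set must have side ≥ max(width, height).
So the minimum side is max(18, 11) = 18.

18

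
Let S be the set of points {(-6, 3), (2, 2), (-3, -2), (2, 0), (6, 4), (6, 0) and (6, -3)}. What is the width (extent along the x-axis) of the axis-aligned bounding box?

12

max x = 6, min x = -6, so width = 12.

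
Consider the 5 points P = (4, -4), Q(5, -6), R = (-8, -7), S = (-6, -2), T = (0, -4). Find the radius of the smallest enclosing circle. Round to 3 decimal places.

The minimum enclosing circle of a finite set is fixed by two of the points (as a diameter) or three (as a circumcircle).
The farthest pair is Q–R with squared distance 170. The circle on this segment as diameter has centre (-1.5, -6.5) and r² = 170/4 = 42.5.
Check P: distance² to centre = 36.5 ≤ 42.5, so it lies inside.
All remaining points lie in this disk, and no smaller disk contains both endpoints, so this is the minimum enclosing circle.
r = √(42.5) ≈ 6.519.

6.519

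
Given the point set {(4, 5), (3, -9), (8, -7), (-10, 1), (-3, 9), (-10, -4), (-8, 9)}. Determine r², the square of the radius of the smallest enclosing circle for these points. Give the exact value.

The farthest pair is (8, -7)–(-8, 9) with squared distance 512. The circle on this segment as diameter has centre (0, 1) and r² = 512/4 = 128.
Check (4, 5): distance² to centre = 32 ≤ 128, so it lies inside.
All remaining points lie in this disk, and no smaller disk contains both endpoints, so this is the minimum enclosing circle.

128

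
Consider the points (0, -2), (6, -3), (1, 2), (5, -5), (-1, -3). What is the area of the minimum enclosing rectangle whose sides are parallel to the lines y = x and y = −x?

In coordinates u = x + y, v = x − y the rectangle is axis-aligned; the map (x,y)→(u,v) scales areas by 2.
u-values: -2, 3, 3, 0, -4; range = 3 − (-4) = 7.
v-values: 2, 9, -1, 10, 2; range = 10 − (-1) = 11.
Area = (7 × 11) / 2 = 38.5.

38.5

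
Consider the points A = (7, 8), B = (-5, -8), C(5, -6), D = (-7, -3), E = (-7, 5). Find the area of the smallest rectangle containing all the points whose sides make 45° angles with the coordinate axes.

In coordinates u = x + y, v = x − y the rectangle is axis-aligned; the map (x,y)→(u,v) scales areas by 2.
u-values: 15, -13, -1, -10, -2; range = 15 − (-13) = 28.
v-values: -1, 3, 11, -4, -12; range = 11 − (-12) = 23.
Area = (28 × 23) / 2 = 322.

322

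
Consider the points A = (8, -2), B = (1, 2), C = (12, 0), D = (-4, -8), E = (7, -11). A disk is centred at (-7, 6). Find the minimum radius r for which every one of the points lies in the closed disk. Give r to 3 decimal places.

22.023

The required radius is the distance from (-7, 6) to the farthest point.
Squared distances: 289, 80, 397, 205, 485.
Maximum is 485, attained at E.
r = √485 ≈ 22.023.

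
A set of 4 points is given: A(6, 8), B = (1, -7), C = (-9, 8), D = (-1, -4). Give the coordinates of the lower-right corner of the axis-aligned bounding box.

(6, -7)

x-range [-9, 6], y-range [-7, 8].
The lower-right corner is (6, -7).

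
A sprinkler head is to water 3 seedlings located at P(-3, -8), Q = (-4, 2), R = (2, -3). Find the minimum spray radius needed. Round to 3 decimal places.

5.046

Side lengths²: PQ² = 101, PR² = 50, QR² = 61.
Since PQ² = 101 < 61 + 50 = 111, the triangle is acute, so the smallest enclosing circle is the circumcircle.
Circumcentre = (-67/22, -65/22), r² = 6161/242.
r = √(6161/242) ≈ 5.046.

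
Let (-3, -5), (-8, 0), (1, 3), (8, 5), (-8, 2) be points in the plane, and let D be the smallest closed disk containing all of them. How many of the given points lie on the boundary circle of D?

The farthest pair is (-8, 0)–(8, 5) with squared distance 281. The circle on this segment as diameter has centre (0, 2.5) and r² = 281/4 = 70.25.
Check (-3, -5): distance² to centre = 65.25 ≤ 70.25, so it lies inside.
All remaining points lie in this disk, and no smaller disk contains both endpoints, so this is the minimum enclosing circle.
The points at distance exactly r from the centre are (-8, 0), (8, 5) — 2 points.

2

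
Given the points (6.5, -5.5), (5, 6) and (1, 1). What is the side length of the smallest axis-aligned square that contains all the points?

The bounding box has width 5.5 and height 11.5.
An axis-aligned square enclosing the set must have side ≥ max(width, height).
So the minimum side is max(5.5, 11.5) = 11.5.

11.5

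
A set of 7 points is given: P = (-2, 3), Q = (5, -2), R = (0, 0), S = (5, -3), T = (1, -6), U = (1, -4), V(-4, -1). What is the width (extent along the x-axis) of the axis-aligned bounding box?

max x = 5, min x = -4, so width = 9.

9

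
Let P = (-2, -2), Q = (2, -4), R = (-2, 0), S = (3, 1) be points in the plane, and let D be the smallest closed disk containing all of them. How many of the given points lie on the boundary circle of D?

The minimum enclosing circle of a finite set is fixed by two of the points (as a diameter) or three (as a circumcircle).
The minimum enclosing circle is determined by three boundary points: Q, R, S.
Their circumcentre is (5/6, -7/6) with r² = 169/18.
The farthest remaining point P is at distance² 157/18 ≤ 169/18.
The points at distance exactly r from the centre are Q, R, S — 3 points.

3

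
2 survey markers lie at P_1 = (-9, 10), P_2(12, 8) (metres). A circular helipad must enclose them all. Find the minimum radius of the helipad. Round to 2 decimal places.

10.55

The smallest circle enclosing two points has them as diameter endpoints.
Centre = midpoint = (1.5, 9); r² = |P_1P_2|²/4 = 445/4 = 111.25.
r = √(111.25) ≈ 10.55.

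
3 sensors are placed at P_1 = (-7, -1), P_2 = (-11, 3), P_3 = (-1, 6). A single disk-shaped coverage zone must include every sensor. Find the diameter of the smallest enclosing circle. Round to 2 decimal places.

10.47

Side lengths²: P_1P_2² = 32, P_1P_3² = 85, P_2P_3² = 109.
Since P_2P_3² = 109 < 85 + 32 = 117, the triangle is acute, so the smallest enclosing circle is the circumcircle.
Circumcentre = (-153/26, 107/26), r² = 9265/338.
Diameter = 2r = 2√(9265/338) ≈ 10.47.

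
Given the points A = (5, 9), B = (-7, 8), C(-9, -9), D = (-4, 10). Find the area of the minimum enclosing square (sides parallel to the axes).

The bounding box has width 14 and height 19.
An axis-aligned square enclosing the set must have side ≥ max(width, height).
So the minimum side is max(14, 19) = 19.
Area = 19² = 361.

361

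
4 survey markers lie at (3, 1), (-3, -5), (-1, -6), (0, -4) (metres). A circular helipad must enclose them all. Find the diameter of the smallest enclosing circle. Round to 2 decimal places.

The farthest pair is (3, 1)–(-3, -5) with squared distance 72. The circle on this segment as diameter has centre (0, -2) and r² = 72/4 = 18.
Check (-1, -6): distance² to centre = 17 ≤ 18, so it lies inside.
All remaining points lie in this disk, and no smaller disk contains both endpoints, so this is the minimum enclosing circle.
Diameter = 2r = 2√18 ≈ 8.49.

8.49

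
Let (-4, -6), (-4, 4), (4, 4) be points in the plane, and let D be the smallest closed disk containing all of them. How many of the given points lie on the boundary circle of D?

Call the three points A, B, C in the order given.
Side lengths²: AB² = 100, AC² = 164, BC² = 64.
Since AC² = 164 ≥ 100 + 64 = 164, the angle opposite AC is not acute, so the smallest enclosing circle has AC as diameter.
Centre = midpoint of AC = (0, -1), r² = 164/4 = 41.
The points at distance exactly r from the centre are (-4, -6), (-4, 4), (4, 4) — 3 points.

3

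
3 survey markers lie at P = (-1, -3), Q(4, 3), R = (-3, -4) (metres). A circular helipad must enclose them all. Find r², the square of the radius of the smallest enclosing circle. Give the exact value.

Side lengths²: PQ² = 61, PR² = 5, QR² = 98.
Since QR² = 98 ≥ 61 + 5 = 66, the angle opposite QR is not acute, so the smallest enclosing circle has QR as diameter.
Centre = midpoint of QR = (0.5, -0.5), r² = 98/4 = 24.5.

24.5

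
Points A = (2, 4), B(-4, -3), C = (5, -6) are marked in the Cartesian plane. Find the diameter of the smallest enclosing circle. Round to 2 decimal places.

11.27

Side lengths²: AB² = 85, AC² = 109, BC² = 90.
Since AC² = 109 < 90 + 85 = 175, the triangle is acute, so the smallest enclosing circle is the circumcircle.
Circumcentre = (79/54, -29/18), r² = 46325/1458.
Diameter = 2r = 2√(46325/1458) ≈ 11.27.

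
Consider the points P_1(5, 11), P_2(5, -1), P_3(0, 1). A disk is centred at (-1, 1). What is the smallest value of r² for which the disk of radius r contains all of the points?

136

The required radius is the distance from (-1, 1) to the farthest point.
Squared distances: 136, 40, 1.
Maximum is 136, attained at P_1.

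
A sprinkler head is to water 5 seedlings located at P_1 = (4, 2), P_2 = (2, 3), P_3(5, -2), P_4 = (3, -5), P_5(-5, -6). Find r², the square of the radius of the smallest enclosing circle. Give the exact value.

A smallest enclosing disk is always determined by at most three of the input points on its boundary.
The farthest pair is P_1–P_5 with squared distance 145. The circle on this segment as diameter has centre (-0.5, -2) and r² = 145/4 = 36.25.
Check P_2: distance² to centre = 31.25 ≤ 36.25, so it lies inside.
All remaining points lie in this disk, and no smaller disk contains both endpoints, so this is the minimum enclosing circle.

36.25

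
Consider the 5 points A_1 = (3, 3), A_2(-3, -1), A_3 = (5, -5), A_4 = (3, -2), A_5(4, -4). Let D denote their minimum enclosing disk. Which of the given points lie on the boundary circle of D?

A_1, A_2, A_3

A smallest enclosing disk is always determined by at most three of the input points on its boundary.
The minimum enclosing circle is determined by three boundary points: A_1, A_2, A_3.
Their circumcentre is (12/7, -11/7) with r² = 1105/49.
The farthest remaining point A_5 is at distance² 545/49 ≤ 1105/49.
The points at distance exactly r from the centre are A_1, A_2, A_3 — 3 points.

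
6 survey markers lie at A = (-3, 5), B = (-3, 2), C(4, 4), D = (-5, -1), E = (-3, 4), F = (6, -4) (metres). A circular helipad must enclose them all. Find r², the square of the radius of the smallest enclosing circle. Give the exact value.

A smallest enclosing disk is always determined by at most three of the input points on its boundary.
The minimum enclosing circle is determined by three boundary points: A, D, F.
Their circumcentre is (1.25, 0.25) with r² = 40.625.
The farthest remaining point E is at distance² 32.125 ≤ 40.625.

40.625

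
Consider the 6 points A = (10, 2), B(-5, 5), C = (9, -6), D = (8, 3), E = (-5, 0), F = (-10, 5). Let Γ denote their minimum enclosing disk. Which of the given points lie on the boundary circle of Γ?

The minimum enclosing circle of a finite set is fixed by two of the points (as a diameter) or three (as a circumcircle).
The farthest pair is C–F with squared distance 482. The circle on this segment as diameter has centre (-0.5, -0.5) and r² = 482/4 = 120.5.
Check A: distance² to centre = 116.5 ≤ 120.5, so it lies inside.
All remaining points lie in this disk, and no smaller disk contains both endpoints, so this is the minimum enclosing circle.
The points at distance exactly r from the centre are C, F — 2 points.

C, F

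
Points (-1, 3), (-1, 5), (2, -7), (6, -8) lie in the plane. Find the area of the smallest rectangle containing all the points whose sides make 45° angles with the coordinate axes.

In coordinates u = x + y, v = x − y the rectangle is axis-aligned; the map (x,y)→(u,v) scales areas by 2.
u-values: 2, 4, -5, -2; range = 4 − (-5) = 9.
v-values: -4, -6, 9, 14; range = 14 − (-6) = 20.
Area = (9 × 20) / 2 = 90.

90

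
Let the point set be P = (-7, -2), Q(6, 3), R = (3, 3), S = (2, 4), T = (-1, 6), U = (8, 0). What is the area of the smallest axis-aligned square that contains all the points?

The bounding box has width 15 and height 8.
An axis-aligned square enclosing the set must have side ≥ max(width, height).
So the minimum side is max(15, 8) = 15.
Area = 15² = 225.

225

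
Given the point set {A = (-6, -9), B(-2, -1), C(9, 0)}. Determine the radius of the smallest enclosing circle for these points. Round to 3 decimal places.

Side lengths²: AB² = 80, AC² = 306, BC² = 122.
Since AC² = 306 ≥ 122 + 80 = 202, the angle opposite AC is not acute, so the smallest enclosing circle has AC as diameter.
Centre = midpoint of AC = (1.5, -4.5), r² = 306/4 = 76.5.
r = √(76.5) ≈ 8.746.

8.746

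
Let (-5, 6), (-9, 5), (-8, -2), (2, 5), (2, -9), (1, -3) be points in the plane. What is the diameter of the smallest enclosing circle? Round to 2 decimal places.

The minimum enclosing circle of a finite set is fixed by two of the points (as a diameter) or three (as a circumcircle).
The farthest pair is (-9, 5)–(2, -9) with squared distance 317. The circle on this segment as diameter has centre (-3.5, -2) and r² = 317/4 = 79.25.
Check (-5, 6): distance² to centre = 66.25 ≤ 79.25, so it lies inside.
All remaining points lie in this disk, and no smaller disk contains both endpoints, so this is the minimum enclosing circle.
Diameter = 2r = 2√(79.25) ≈ 17.80.

17.80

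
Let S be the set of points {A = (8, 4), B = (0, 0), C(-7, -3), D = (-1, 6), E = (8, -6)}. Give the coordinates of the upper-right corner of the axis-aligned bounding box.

x-range [-7, 8], y-range [-6, 6].
The upper-right corner is (8, 6).

(8, 6)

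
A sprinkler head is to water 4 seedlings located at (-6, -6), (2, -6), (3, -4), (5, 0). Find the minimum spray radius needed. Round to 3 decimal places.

6.265

A smallest enclosing disk is always determined by at most three of the input points on its boundary.
The farthest pair is (-6, -6)–(5, 0) with squared distance 157. The circle on this segment as diameter has centre (-0.5, -3) and r² = 157/4 = 39.25.
Check (2, -6): distance² to centre = 15.25 ≤ 39.25, so it lies inside.
All remaining points lie in this disk, and no smaller disk contains both endpoints, so this is the minimum enclosing circle.
r = √(39.25) ≈ 6.265.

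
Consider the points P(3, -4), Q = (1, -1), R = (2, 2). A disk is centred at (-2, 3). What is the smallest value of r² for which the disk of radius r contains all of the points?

The required radius is the distance from (-2, 3) to the farthest point.
Squared distances: 74, 25, 17.
Maximum is 74, attained at P.

74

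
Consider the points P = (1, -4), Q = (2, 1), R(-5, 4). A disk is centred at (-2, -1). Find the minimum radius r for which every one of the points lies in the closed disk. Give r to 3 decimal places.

The required radius is the distance from (-2, -1) to the farthest point.
Squared distances: 18, 20, 34.
Maximum is 34, attained at R.
r = √34 ≈ 5.831.

5.831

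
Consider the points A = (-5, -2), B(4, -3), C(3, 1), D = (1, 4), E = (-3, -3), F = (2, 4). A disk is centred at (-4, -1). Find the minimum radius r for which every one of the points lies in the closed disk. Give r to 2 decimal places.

8.25

The required radius is the distance from (-4, -1) to the farthest point.
Squared distances: 2, 68, 53, 50, 5, 61.
Maximum is 68, attained at B.
r = √68 ≈ 8.25.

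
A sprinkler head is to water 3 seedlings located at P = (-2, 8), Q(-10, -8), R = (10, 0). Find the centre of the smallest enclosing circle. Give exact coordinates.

(-0.5, -2.75)

Side lengths²: PQ² = 320, PR² = 208, QR² = 464.
Since QR² = 464 < 320 + 208 = 528, the triangle is acute, so the smallest enclosing circle is the circumcircle.
Circumcentre = (-0.5, -2.75), r² = 117.8125.
Centre = (-0.5, -2.75).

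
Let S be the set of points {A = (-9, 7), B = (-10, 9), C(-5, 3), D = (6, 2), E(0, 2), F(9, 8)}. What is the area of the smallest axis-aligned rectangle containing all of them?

133

x ranges over [-10, 9], width 19.
y ranges over [2, 9], height 7.
Area = 19 × 7 = 133.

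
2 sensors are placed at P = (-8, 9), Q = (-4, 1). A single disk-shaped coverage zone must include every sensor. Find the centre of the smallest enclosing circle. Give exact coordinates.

(-6, 5)

The smallest circle enclosing two points has them as diameter endpoints.
Centre = midpoint = (-6, 5); r² = |PQ|²/4 = 80/4 = 20.
Centre = (-6, 5).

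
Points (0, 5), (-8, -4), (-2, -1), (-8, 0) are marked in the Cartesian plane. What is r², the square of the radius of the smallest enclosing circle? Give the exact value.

36.25

The farthest pair is (0, 5)–(-8, -4) with squared distance 145. The circle on this segment as diameter has centre (-4, 0.5) and r² = 145/4 = 36.25.
Check (-2, -1): distance² to centre = 6.25 ≤ 36.25, so it lies inside.
All remaining points lie in this disk, and no smaller disk contains both endpoints, so this is the minimum enclosing circle.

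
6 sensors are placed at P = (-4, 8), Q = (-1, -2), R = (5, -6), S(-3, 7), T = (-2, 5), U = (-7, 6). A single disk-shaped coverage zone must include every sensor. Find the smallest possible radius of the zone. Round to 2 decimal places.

A smallest enclosing disk is always determined by at most three of the input points on its boundary.
The minimum enclosing circle is determined by three boundary points: P, R, U.
Their circumcentre is (-0.9, 0.1) with r² = 72.02.
The farthest remaining point S is at distance² 52.02 ≤ 72.02.
r = √(72.02) ≈ 8.49.

8.49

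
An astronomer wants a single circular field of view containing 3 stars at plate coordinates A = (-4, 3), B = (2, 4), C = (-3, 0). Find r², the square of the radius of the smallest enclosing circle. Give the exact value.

7585/722

Side lengths²: AB² = 37, AC² = 10, BC² = 41.
Since BC² = 41 < 37 + 10 = 47, the triangle is acute, so the smallest enclosing circle is the circumcircle.
Circumcentre = (-31/38, 91/38), r² = 7585/722.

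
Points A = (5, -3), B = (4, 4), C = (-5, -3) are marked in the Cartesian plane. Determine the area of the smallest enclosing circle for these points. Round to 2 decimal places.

Side lengths²: AB² = 50, AC² = 100, BC² = 130.
Since BC² = 130 < 100 + 50 = 150, the triangle is acute, so the smallest enclosing circle is the circumcircle.
Circumcentre = (0, -1/7), r² = 1625/49.
Area = π·r² = π·1625/49 ≈ 104.19.

104.19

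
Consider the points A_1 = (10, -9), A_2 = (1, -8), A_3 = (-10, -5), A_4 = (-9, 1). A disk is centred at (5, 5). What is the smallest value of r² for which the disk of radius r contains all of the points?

The required radius is the distance from (5, 5) to the farthest point.
Squared distances: 221, 185, 325, 212.
Maximum is 325, attained at A_3.

325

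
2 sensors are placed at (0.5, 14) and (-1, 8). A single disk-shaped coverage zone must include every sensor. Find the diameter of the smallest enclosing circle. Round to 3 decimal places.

The smallest circle enclosing two points has them as diameter endpoints.
Centre = midpoint = (-0.25, 11); r² = |(0.5, 14)−(-1, 8)|²/4 = 38.25/4 = 9.5625.
Diameter = 2r = 2√(9.5625) ≈ 6.185.

6.185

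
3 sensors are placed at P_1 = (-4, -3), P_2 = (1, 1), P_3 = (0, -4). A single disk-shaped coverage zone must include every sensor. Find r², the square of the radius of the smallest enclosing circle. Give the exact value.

Side lengths²: P_1P_2² = 41, P_1P_3² = 17, P_2P_3² = 26.
Since P_1P_2² = 41 < 26 + 17 = 43, the triangle is acute, so the smallest enclosing circle is the circumcircle.
Circumcentre = (-59/42, -47/42), r² = 9061/882.

9061/882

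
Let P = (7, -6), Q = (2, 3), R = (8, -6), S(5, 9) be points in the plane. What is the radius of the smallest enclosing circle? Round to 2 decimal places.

7.65

By Welzl's lemma the MEC is supported by two points (diametrically opposite) or three points (on a circumcircle).
The farthest pair is R–S with squared distance 234. The circle on this segment as diameter has centre (6.5, 1.5) and r² = 234/4 = 58.5.
Check P: distance² to centre = 56.5 ≤ 58.5, so it lies inside.
All remaining points lie in this disk, and no smaller disk contains both endpoints, so this is the minimum enclosing circle.
r = √(58.5) ≈ 7.65.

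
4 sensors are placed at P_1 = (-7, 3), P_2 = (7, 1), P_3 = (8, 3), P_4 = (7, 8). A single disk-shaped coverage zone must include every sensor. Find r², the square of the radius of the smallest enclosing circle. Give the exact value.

The minimum enclosing circle is determined by three boundary points: P_1, P_3, P_4.
Their circumcentre is (0.5, 4.1) with r² = 57.46.
The farthest remaining point P_2 is at distance² 51.86 ≤ 57.46.

57.46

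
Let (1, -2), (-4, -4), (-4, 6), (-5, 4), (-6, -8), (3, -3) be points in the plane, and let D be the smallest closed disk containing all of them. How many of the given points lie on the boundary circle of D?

The minimum enclosing circle of a finite set is fixed by two of the points (as a diameter) or three (as a circumcircle).
The minimum enclosing circle is determined by three boundary points: (-4, 6), (-6, -8), (3, -3).
Their circumcentre is (-227/58, -67/58) with r² = 86125/1682.
The farthest remaining point (-5, 4) is at distance² 46685/1682 ≤ 86125/1682.
The points at distance exactly r from the centre are (-4, 6), (-6, -8), (3, -3) — 3 points.

3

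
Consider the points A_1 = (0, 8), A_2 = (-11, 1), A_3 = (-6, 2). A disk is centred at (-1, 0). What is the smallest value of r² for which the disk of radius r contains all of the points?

The required radius is the distance from (-1, 0) to the farthest point.
Squared distances: 65, 101, 29.
Maximum is 101, attained at A_2.

101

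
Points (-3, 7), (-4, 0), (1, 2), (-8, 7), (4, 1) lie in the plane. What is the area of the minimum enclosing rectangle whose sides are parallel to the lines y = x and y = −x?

81

In coordinates u = x + y, v = x − y the rectangle is axis-aligned; the map (x,y)→(u,v) scales areas by 2.
u-values: 4, -4, 3, -1, 5; range = 5 − (-4) = 9.
v-values: -10, -4, -1, -15, 3; range = 3 − (-15) = 18.
Area = (9 × 18) / 2 = 81.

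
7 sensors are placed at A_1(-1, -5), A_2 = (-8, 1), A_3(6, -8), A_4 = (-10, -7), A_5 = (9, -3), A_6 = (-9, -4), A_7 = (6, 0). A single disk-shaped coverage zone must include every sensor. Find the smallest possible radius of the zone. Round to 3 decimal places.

9.708

The farthest pair is A_4–A_5 with squared distance 377. The circle on this segment as diameter has centre (-0.5, -5) and r² = 377/4 = 94.25.
Check A_1: distance² to centre = 0.25 ≤ 94.25, so it lies inside.
All remaining points lie in this disk, and no smaller disk contains both endpoints, so this is the minimum enclosing circle.
r = √(94.25) ≈ 9.708.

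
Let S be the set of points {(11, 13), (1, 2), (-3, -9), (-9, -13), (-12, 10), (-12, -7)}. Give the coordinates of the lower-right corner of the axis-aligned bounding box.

(11, -13)

x-range [-12, 11], y-range [-13, 13].
The lower-right corner is (11, -13).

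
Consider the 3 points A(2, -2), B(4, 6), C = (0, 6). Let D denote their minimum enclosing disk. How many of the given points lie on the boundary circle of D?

3

Side lengths²: AB² = 68, AC² = 68, BC² = 16.
Since AC² = 68 < 68 + 16 = 84, the triangle is acute, so the smallest enclosing circle is the circumcircle.
Circumcentre = (2, 2.25), r² = 18.0625.
The points at distance exactly r from the centre are A, B, C — 3 points.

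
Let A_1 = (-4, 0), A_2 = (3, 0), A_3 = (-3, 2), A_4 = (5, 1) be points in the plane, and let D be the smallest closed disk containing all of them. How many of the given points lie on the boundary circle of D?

A smallest enclosing disk is always determined by at most three of the input points on its boundary.
The farthest pair is A_1–A_4 with squared distance 82. The circle on this segment as diameter has centre (0.5, 0.5) and r² = 82/4 = 20.5.
Check A_2: distance² to centre = 6.5 ≤ 20.5, so it lies inside.
All remaining points lie in this disk, and no smaller disk contains both endpoints, so this is the minimum enclosing circle.
The points at distance exactly r from the centre are A_1, A_4 — 2 points.

2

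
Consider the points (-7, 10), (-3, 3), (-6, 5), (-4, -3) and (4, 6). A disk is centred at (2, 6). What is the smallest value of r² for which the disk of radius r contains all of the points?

The required radius is the distance from (2, 6) to the farthest point.
Squared distances: 97, 34, 65, 117, 4.
Maximum is 117, attained at (-4, -3).

117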